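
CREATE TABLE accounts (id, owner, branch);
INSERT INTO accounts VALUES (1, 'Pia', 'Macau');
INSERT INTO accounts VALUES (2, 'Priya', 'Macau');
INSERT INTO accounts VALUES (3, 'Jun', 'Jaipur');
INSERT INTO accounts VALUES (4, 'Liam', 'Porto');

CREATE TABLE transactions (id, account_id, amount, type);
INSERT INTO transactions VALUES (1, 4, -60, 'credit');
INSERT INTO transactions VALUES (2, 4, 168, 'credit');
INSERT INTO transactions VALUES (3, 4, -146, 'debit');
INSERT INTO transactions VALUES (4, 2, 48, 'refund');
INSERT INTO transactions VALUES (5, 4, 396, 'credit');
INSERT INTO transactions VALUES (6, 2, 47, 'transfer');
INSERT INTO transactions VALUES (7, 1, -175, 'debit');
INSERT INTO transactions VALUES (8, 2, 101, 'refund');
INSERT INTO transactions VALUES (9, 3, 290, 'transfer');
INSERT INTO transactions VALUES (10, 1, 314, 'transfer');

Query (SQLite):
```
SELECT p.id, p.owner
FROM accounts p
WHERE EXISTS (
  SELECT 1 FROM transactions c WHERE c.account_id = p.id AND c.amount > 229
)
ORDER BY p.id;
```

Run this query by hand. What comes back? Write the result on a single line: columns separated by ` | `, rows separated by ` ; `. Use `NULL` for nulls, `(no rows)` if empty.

For each accounts row, check whether any transactions with matching account_id has amount > 229.
Keep rows where that is true.

1 | Pia ; 3 | Jun ; 4 | Liam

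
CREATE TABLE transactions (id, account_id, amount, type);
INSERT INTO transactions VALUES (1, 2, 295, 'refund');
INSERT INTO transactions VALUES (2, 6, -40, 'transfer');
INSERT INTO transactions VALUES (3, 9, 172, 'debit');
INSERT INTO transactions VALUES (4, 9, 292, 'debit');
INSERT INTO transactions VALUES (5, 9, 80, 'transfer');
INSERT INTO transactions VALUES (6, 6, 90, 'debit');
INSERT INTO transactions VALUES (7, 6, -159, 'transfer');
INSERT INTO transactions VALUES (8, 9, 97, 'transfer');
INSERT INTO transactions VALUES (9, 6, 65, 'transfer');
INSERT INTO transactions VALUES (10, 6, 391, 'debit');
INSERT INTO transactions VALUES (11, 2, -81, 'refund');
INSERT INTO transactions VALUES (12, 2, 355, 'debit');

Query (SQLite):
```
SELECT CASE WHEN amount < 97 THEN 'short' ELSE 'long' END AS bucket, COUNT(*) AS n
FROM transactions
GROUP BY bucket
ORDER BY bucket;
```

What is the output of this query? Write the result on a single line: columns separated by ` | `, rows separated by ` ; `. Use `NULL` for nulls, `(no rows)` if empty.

long | 6 ; short | 6

Bucket rows by amount < 97 → 'short' else 'long'; count each bucket.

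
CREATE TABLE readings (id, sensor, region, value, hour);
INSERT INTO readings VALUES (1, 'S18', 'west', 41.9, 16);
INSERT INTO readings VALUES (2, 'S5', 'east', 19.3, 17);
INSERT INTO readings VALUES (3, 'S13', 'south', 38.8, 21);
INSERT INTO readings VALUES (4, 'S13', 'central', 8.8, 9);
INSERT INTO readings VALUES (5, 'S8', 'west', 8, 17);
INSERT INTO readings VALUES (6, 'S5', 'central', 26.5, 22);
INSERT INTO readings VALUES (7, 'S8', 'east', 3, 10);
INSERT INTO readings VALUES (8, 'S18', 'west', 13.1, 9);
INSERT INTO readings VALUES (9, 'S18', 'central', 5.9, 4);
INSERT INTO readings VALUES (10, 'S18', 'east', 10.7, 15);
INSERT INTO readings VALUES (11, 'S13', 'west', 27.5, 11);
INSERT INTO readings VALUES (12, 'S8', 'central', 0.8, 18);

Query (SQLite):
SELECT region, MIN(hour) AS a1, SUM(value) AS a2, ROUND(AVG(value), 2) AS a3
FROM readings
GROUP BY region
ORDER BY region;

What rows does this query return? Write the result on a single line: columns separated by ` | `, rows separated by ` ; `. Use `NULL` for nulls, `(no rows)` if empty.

central | 4 | 42 | 10.5 ; east | 10 | 33 | 11 ; south | 21 | 38.8 | 38.8 ; west | 9 | 90.5 | 22.63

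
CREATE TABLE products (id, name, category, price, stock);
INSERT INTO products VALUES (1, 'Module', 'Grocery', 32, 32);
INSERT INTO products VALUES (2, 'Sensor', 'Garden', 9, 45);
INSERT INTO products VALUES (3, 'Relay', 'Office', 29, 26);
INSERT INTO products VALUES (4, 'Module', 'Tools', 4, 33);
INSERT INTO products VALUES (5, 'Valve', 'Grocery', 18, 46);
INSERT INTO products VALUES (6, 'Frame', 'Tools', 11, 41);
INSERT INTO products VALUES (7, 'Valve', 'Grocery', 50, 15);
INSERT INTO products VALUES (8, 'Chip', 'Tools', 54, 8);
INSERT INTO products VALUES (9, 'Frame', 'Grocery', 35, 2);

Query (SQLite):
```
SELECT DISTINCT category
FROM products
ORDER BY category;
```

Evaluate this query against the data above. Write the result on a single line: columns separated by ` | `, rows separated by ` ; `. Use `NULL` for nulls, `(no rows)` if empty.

Garden ; Grocery ; Office ; Tools

Collect distinct category values from products.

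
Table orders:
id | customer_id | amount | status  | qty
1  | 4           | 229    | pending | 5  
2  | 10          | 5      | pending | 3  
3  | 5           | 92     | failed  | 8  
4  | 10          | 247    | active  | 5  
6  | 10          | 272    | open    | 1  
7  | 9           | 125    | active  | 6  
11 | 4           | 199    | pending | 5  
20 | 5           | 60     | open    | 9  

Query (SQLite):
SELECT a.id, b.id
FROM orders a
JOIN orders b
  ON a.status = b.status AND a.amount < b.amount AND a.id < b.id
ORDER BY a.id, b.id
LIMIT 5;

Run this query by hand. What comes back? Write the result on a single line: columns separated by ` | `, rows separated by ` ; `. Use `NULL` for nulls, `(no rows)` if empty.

Pairs (a,b) with same status, a.amount < b.amount, a.id < b.id.
status groups: active:{4,7} failed:{3} open:{6,20} pending:{1,2,11}
Ordered by (a.id, b.id); first 5.

2 | 11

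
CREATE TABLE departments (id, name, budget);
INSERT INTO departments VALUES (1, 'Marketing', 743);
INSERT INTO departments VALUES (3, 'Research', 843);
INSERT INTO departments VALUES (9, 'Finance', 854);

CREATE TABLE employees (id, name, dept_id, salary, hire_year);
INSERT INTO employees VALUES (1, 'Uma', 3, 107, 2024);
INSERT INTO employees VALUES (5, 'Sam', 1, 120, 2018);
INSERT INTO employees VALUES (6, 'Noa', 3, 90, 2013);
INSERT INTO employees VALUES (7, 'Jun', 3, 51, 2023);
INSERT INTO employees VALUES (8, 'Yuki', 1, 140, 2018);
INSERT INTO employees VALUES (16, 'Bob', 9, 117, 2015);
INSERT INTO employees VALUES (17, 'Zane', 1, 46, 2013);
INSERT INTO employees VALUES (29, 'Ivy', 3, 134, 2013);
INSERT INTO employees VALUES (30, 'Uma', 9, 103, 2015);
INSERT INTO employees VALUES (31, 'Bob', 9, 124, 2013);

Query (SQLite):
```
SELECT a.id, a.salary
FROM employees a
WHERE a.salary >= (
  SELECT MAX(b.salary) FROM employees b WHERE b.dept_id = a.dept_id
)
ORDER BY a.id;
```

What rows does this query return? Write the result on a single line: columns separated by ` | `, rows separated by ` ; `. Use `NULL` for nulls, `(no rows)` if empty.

8 | 140 ; 29 | 134 ; 31 | 124

For each employees row a, compute MAX(salary) over rows sharing a.dept_id.
Keep row a if a.salary >= that per-group MAX.
  dept_id=1: MAX(salary) = 140
  dept_id=3: MAX(salary) = 134
  dept_id=9: MAX(salary) = 124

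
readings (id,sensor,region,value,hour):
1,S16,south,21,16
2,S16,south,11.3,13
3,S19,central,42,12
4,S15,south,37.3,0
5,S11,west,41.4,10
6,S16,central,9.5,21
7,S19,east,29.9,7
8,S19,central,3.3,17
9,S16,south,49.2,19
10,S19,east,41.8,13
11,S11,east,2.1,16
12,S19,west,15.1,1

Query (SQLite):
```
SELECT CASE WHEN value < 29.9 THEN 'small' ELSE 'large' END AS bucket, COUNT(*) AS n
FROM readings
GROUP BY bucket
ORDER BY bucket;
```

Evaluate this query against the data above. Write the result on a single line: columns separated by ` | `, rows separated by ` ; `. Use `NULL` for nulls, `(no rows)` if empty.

large | 6 ; small | 6

Bucket rows by value < 29.9 → 'small' else 'large'; count each bucket.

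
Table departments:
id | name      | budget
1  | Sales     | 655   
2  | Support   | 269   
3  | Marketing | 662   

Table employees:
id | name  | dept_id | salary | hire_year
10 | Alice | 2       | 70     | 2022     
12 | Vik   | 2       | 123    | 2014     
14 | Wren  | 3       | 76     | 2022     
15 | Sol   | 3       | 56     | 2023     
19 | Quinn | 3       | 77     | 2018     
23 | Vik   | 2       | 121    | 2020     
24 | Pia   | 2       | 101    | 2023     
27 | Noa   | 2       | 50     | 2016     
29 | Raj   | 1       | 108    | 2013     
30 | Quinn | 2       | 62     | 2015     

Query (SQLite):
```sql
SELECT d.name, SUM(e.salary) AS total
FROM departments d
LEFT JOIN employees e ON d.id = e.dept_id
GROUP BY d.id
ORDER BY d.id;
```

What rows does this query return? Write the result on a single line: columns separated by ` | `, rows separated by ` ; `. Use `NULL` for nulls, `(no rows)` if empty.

LEFT JOIN keeps every departments row; unmatched ones get NULL for employees columns.
Group by departments.id and compute SUM(e.salary). SUM over an all-NULL group is NULL.
  1: ids {29} → SUM(e.salary)=108
  2: ids {10, 12, 23, 24, 27, 30} → SUM(e.salary)=527
  3: ids {14, 15, 19} → SUM(e.salary)=209

Sales | 108 ; Support | 527 ; Marketing | 209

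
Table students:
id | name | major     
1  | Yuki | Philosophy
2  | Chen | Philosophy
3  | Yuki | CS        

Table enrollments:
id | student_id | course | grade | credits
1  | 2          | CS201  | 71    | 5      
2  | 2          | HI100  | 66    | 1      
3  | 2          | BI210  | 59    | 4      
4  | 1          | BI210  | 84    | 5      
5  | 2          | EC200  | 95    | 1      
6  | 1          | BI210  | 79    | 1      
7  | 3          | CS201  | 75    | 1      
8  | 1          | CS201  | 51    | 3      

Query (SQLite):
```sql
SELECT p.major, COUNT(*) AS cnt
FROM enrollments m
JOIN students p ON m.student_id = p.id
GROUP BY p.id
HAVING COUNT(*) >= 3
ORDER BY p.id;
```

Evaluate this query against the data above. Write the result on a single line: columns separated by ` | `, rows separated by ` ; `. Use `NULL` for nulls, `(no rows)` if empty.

Philosophy | 3 ; Philosophy | 4

Join each enrollments row to its students via student_id.
Group joined rows by students.id; compute COUNT(*) per group.
HAVING: keep groups with count ≥ 3.
  1: ids {4, 6, 8} → COUNT(*)=3
  2: ids {1, 2, 3, 5} → COUNT(*)=4
  3: ids {7} → COUNT(*)=1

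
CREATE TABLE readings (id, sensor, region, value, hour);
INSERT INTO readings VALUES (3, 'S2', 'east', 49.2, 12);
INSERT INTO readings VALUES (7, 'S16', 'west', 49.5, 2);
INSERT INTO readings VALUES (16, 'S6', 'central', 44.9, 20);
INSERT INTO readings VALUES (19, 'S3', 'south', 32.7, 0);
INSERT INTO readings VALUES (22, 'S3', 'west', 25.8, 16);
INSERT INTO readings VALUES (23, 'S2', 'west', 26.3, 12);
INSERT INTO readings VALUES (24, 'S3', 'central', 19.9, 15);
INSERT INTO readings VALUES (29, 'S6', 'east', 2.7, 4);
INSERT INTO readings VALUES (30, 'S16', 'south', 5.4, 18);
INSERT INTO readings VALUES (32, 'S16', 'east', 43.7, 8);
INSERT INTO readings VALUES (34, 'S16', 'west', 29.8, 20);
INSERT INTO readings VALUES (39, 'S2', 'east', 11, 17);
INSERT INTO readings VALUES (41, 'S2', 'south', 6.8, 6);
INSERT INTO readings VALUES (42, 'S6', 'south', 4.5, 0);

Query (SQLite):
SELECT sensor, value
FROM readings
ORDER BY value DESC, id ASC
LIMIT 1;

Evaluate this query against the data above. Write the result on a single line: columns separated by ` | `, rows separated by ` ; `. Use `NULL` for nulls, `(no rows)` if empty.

S16 | 49.5

Sort by value desc, tiebreak id asc: (49.5, id=7), (49.2, id=3), (44.9, id=16), (43.7, id=32) …. Take first 1.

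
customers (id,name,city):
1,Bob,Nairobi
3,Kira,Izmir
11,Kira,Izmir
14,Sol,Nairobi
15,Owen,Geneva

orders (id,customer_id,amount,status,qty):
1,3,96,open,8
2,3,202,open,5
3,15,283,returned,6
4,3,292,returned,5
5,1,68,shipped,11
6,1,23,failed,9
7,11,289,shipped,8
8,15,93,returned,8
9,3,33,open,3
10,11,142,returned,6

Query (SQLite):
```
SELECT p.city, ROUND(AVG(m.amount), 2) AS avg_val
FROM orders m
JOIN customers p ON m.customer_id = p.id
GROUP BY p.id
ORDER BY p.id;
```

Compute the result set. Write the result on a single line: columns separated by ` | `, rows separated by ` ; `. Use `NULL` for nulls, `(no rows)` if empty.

Nairobi | 45.5 ; Izmir | 155.75 ; Izmir | 215.5 ; Geneva | 188

Join each orders row to its customers via customer_id.
Group joined rows by customers.id; compute ROUND(AVG(m.amount), 2) per group.
  1: ids {5, 6} → ROUND(AVG(m.amount), 2)=45.5
  3: ids {1, 2, 4, 9} → ROUND(AVG(m.amount), 2)=155.75
  11: ids {7, 10} → ROUND(AVG(m.amount), 2)=215.5
  15: ids {3, 8} → ROUND(AVG(m.amount), 2)=188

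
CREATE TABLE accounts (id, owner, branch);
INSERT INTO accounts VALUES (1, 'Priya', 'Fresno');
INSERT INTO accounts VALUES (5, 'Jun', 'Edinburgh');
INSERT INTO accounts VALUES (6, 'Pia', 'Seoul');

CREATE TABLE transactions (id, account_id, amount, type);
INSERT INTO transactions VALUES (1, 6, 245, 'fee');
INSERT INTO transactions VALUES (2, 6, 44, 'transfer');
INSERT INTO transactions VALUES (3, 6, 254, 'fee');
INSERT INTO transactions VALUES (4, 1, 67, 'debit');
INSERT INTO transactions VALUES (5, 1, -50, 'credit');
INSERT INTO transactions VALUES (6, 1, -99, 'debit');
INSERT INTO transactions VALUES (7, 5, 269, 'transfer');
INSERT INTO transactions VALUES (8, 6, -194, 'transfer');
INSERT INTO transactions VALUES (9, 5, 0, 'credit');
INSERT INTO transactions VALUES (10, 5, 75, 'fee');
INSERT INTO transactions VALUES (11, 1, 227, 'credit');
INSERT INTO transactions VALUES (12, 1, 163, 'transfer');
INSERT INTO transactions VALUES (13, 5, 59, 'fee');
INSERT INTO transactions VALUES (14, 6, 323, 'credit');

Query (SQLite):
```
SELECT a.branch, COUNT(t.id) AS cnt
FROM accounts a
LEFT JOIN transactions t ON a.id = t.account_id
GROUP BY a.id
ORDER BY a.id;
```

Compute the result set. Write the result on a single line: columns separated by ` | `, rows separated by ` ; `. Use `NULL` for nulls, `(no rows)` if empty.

Fresno | 5 ; Edinburgh | 4 ; Seoul | 5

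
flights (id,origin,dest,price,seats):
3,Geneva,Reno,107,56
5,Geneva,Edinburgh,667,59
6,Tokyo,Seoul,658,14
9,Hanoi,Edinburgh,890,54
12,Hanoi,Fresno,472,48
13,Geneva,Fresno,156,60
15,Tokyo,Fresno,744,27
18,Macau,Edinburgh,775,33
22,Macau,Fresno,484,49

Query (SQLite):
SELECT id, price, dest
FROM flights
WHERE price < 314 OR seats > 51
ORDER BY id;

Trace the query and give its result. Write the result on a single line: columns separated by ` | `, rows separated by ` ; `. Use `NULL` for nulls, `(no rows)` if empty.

3 | 107 | Reno ; 5 | 667 | Edinburgh ; 9 | 890 | Edinburgh ; 13 | 156 | Fresno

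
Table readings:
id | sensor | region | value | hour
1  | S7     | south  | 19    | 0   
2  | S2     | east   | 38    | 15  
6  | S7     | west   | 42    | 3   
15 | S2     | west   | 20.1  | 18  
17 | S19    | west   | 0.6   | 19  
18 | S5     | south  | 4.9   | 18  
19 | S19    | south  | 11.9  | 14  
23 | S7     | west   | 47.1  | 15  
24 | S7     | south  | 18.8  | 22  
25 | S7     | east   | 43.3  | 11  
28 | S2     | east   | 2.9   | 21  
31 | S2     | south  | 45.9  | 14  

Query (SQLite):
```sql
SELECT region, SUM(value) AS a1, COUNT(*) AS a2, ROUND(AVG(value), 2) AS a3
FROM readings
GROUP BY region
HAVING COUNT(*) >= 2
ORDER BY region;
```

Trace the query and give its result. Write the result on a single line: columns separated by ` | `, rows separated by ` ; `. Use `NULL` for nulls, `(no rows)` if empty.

Group readings by region.
Per group compute: SUM(value), COUNT(*), ROUND(AVG(value), 2).
HAVING: drop groups with fewer than 2 rows.
  east: ids {2, 25, 28} → SUM(value)=84.2, COUNT(*)=3, ROUND(AVG(value), 2)=28.07
  south: ids {1, 18, 19, 24, 31} → SUM(value)=100.5, COUNT(*)=5, ROUND(AVG(value), 2)=20.1
  west: ids {6, 15, 17, 23} → SUM(value)=109.8, COUNT(*)=4, ROUND(AVG(value), 2)=27.45

east | 84.2 | 3 | 28.07 ; south | 100.5 | 5 | 20.1 ; west | 109.8 | 4 | 27.45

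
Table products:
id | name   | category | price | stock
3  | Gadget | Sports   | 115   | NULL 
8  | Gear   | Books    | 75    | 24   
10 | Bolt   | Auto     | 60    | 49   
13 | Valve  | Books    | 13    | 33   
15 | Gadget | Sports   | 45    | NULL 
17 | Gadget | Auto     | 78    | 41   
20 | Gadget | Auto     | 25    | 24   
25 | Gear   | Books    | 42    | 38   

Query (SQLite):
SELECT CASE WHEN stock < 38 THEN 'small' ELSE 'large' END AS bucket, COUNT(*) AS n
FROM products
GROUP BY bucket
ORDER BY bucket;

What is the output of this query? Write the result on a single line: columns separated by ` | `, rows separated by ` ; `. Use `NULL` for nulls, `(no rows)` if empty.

Bucket rows by stock < 38 → 'small' else 'large'; count each bucket.
NULL < 38 is unknown, so NULL stock falls into ELSE → 'large'.

large | 5 ; small | 3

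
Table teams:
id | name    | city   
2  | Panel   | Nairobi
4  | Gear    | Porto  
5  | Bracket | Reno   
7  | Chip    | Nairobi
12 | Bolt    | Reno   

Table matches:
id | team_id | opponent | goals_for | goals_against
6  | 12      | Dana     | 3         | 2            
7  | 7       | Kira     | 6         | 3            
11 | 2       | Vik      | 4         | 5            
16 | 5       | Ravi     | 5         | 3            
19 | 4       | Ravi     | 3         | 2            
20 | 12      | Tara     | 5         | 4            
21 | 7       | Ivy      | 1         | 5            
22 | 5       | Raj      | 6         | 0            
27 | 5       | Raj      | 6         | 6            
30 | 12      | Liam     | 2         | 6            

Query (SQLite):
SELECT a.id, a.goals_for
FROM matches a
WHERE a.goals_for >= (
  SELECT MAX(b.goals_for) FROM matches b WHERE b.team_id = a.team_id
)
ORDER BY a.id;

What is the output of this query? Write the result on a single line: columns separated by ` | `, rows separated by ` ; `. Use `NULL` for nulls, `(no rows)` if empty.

7 | 6 ; 11 | 4 ; 19 | 3 ; 20 | 5 ; 22 | 6 ; 27 | 6

For each matches row a, compute MAX(goals_for) over rows sharing a.team_id.
Keep row a if a.goals_for >= that per-group MAX.
  team_id=2: MAX(goals_for) = 4
  team_id=4: MAX(goals_for) = 3
  team_id=5: MAX(goals_for) = 6
  team_id=7: MAX(goals_for) = 6
  team_id=12: MAX(goals_for) = 5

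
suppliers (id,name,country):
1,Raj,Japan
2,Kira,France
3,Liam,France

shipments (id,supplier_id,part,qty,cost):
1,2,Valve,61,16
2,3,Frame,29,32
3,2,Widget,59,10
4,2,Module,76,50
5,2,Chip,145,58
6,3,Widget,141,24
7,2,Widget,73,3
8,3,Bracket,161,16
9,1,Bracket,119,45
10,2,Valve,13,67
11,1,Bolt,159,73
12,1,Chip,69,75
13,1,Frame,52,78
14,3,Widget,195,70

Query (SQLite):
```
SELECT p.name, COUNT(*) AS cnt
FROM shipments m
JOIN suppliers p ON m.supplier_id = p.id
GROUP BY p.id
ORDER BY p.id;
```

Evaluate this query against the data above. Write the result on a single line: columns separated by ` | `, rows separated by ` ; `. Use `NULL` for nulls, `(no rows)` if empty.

Raj | 4 ; Kira | 6 ; Liam | 4

Join each shipments row to its suppliers via supplier_id.
Group joined rows by suppliers.id; compute COUNT(*) per group.
  1: ids {9, 11, 12, 13} → COUNT(*)=4
  2: ids {1, 3, 4, 5, 7, 10} → COUNT(*)=6
  3: ids {2, 6, 8, 14} → COUNT(*)=4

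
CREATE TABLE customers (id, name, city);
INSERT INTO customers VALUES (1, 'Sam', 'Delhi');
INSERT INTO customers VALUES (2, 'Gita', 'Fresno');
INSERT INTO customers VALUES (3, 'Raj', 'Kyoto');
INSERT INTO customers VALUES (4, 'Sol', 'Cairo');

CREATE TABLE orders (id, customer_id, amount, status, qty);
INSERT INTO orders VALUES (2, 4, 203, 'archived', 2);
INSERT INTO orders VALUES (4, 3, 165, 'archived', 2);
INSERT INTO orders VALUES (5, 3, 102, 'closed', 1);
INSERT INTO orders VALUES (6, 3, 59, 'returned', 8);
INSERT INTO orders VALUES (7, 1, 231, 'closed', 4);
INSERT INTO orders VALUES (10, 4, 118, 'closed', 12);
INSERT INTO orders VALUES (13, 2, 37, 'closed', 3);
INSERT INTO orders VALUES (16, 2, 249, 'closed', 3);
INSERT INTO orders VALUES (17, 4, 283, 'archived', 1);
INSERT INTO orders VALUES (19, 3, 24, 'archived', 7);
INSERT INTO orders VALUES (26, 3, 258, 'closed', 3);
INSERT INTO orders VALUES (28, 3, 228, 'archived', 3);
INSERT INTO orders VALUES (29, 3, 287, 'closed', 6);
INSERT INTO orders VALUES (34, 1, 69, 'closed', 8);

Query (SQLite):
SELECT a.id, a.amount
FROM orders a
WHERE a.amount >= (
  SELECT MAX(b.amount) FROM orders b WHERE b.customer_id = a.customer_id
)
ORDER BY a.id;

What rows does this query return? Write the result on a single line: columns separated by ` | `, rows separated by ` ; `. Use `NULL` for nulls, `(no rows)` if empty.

For each orders row a, compute MAX(amount) over rows sharing a.customer_id.
Keep row a if a.amount >= that per-group MAX.
  customer_id=1: MAX(amount) = 231
  customer_id=2: MAX(amount) = 249
  customer_id=3: MAX(amount) = 287
  customer_id=4: MAX(amount) = 283

7 | 231 ; 16 | 249 ; 17 | 283 ; 29 | 287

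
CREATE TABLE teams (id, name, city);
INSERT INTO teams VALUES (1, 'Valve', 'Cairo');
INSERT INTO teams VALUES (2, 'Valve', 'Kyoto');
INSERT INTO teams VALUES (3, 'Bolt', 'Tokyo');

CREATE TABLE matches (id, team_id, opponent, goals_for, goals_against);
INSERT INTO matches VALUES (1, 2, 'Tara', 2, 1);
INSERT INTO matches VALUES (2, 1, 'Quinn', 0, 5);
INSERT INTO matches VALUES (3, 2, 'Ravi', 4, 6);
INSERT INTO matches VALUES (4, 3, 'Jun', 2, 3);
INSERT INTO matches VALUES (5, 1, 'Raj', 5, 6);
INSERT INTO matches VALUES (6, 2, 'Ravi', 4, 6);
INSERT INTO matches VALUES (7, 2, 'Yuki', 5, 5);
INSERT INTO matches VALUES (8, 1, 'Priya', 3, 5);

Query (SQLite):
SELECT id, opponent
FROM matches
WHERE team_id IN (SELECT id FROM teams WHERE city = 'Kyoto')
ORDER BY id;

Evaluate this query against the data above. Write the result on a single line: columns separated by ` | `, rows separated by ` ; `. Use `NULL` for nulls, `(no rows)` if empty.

1 | Tara ; 3 | Ravi ; 6 | Ravi ; 7 | Yuki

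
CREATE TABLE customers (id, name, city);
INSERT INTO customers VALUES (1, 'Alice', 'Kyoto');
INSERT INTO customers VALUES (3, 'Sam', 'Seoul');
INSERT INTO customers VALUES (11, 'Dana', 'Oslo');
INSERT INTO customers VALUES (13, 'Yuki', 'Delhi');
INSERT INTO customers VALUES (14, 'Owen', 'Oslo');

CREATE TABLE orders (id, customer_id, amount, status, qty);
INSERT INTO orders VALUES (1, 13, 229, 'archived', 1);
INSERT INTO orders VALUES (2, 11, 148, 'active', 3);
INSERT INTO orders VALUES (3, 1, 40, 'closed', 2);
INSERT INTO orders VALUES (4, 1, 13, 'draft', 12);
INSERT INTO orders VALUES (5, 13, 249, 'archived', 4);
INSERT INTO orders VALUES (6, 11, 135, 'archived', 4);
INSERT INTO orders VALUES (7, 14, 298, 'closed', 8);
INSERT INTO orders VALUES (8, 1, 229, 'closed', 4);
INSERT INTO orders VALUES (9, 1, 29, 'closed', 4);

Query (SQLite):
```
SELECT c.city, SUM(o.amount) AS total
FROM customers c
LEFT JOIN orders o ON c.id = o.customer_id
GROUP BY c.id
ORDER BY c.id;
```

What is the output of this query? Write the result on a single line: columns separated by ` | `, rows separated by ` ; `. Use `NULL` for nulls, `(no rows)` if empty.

Kyoto | 311 ; Seoul | NULL ; Oslo | 283 ; Delhi | 478 ; Oslo | 298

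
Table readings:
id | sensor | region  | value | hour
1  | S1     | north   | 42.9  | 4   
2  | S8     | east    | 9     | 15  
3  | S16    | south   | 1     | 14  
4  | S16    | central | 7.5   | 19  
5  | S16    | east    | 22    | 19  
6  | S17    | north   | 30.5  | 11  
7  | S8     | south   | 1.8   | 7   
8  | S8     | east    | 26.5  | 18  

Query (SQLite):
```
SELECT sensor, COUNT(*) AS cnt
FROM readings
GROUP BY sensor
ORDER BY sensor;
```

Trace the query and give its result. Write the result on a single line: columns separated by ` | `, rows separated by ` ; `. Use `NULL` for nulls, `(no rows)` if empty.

S1 | 1 ; S16 | 3 ; S17 | 1 ; S8 | 3

Partition readings by sensor; compute COUNT(*) within each group.
  S1: ids {1} → COUNT(*)=1
  S16: ids {3, 4, 5} → COUNT(*)=3
  S17: ids {6} → COUNT(*)=1
  S8: ids {2, 7, 8} → COUNT(*)=3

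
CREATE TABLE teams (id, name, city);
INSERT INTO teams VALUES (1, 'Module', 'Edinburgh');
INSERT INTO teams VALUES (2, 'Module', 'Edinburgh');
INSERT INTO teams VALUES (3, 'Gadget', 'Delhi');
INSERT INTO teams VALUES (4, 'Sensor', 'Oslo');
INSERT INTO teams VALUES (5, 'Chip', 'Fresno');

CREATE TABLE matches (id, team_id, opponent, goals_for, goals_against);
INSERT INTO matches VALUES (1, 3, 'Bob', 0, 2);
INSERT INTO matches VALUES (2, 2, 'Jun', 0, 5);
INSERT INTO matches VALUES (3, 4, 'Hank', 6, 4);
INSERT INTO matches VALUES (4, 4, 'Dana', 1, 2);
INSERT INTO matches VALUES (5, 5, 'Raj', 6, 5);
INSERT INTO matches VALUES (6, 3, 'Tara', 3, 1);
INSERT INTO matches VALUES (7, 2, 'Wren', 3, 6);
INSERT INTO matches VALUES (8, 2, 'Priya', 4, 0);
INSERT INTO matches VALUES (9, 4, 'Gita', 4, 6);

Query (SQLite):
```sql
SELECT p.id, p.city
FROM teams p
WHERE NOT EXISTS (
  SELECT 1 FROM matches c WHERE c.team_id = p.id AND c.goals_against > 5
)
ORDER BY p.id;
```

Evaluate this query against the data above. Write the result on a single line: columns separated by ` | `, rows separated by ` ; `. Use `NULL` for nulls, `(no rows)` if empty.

For each teams row, check whether any matches with matching team_id has goals_against > 5.
Keep rows where that is false.

1 | Edinburgh ; 3 | Delhi ; 5 | Fresno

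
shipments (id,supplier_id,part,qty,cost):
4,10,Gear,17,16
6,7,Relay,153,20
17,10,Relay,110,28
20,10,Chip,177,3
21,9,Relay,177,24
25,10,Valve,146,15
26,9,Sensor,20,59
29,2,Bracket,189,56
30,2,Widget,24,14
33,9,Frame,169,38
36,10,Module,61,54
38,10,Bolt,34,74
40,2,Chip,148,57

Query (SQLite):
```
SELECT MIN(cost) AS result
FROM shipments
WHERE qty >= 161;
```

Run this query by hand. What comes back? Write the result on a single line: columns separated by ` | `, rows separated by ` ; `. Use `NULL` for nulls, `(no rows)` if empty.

3

Rows where qty >= 161 → cost values: [3, 24, 56, 38].
MIN of non-NULL values = 3.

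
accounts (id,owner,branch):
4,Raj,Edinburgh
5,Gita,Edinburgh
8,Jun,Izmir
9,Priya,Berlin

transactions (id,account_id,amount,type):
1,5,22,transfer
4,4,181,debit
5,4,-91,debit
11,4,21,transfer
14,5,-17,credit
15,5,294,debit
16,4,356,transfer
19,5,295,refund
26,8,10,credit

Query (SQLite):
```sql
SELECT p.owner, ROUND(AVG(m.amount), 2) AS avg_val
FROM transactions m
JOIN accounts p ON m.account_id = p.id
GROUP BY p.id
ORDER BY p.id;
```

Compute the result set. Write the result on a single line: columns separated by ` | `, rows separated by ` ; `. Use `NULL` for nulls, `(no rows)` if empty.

Raj | 116.75 ; Gita | 148.5 ; Jun | 10

Join each transactions row to its accounts via account_id.
Group joined rows by accounts.id; compute ROUND(AVG(m.amount), 2) per group.
  4: ids {4, 5, 11, 16} → ROUND(AVG(m.amount), 2)=116.75
  5: ids {1, 14, 15, 19} → ROUND(AVG(m.amount), 2)=148.5
  8: ids {26} → ROUND(AVG(m.amount), 2)=10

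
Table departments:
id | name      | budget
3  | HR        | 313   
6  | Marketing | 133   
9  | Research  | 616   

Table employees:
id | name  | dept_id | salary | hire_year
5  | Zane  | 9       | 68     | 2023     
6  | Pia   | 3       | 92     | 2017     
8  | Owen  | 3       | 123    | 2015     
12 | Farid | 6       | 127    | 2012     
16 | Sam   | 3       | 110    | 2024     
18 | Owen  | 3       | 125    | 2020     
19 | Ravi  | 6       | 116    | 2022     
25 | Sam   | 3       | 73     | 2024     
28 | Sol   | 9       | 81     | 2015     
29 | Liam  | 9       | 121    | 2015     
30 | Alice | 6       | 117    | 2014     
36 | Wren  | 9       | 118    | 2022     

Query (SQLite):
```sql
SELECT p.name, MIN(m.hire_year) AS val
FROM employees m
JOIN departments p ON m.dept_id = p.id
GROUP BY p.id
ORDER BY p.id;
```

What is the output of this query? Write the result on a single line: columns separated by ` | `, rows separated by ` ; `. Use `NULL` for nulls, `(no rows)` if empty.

HR | 2015 ; Marketing | 2012 ; Research | 2015

Join each employees row to its departments via dept_id.
Group joined rows by departments.id; compute MIN(m.hire_year) per group.
  3: ids {6, 8, 16, 18, 25} → MIN(m.hire_year)=2015
  6: ids {12, 19, 30} → MIN(m.hire_year)=2012
  9: ids {5, 28, 29, 36} → MIN(m.hire_year)=2015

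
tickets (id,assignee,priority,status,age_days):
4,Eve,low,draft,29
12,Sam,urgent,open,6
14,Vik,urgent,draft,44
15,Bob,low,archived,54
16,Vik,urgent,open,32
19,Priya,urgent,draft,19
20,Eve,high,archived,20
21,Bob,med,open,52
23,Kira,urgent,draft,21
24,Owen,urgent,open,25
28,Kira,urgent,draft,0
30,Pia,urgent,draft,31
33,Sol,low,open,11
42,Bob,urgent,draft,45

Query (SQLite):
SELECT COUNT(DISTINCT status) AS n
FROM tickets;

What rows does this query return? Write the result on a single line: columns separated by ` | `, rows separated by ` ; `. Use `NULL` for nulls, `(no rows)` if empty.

3

Count distinct non-NULL status values.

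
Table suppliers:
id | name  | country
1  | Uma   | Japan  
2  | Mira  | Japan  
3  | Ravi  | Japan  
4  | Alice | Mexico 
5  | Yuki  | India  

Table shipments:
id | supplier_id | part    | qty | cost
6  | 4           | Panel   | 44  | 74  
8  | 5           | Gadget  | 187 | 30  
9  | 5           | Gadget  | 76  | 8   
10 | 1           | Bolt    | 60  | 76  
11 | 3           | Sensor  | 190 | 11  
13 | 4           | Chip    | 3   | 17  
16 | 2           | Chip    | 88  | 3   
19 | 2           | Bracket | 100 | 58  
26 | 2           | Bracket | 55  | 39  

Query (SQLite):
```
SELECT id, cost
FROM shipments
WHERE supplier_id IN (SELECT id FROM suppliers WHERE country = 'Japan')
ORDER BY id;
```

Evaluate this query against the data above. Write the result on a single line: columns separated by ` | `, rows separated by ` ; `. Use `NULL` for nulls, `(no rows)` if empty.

10 | 76 ; 11 | 11 ; 16 | 3 ; 19 | 58 ; 26 | 39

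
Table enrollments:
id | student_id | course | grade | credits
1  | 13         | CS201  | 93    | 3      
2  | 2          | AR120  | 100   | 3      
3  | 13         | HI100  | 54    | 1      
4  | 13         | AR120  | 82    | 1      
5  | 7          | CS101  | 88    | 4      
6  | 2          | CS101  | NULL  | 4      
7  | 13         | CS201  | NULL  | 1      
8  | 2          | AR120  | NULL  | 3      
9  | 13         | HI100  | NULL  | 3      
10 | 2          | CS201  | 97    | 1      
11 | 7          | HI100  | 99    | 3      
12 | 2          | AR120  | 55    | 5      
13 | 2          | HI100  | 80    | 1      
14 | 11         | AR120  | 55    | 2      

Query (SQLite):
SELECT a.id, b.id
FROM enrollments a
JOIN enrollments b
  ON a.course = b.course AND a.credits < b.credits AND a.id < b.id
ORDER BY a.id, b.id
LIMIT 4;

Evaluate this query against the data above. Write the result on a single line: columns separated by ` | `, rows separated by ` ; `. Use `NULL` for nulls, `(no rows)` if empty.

2 | 12 ; 3 | 9 ; 3 | 11 ; 4 | 8

Pairs (a,b) with same course, a.credits < b.credits, a.id < b.id.
course groups: AR120:{2,4,8,12,14} CS101:{5,6} CS201:{1,7,10} HI100:{3,9,11,13}
Ordered by (a.id, b.id); first 4.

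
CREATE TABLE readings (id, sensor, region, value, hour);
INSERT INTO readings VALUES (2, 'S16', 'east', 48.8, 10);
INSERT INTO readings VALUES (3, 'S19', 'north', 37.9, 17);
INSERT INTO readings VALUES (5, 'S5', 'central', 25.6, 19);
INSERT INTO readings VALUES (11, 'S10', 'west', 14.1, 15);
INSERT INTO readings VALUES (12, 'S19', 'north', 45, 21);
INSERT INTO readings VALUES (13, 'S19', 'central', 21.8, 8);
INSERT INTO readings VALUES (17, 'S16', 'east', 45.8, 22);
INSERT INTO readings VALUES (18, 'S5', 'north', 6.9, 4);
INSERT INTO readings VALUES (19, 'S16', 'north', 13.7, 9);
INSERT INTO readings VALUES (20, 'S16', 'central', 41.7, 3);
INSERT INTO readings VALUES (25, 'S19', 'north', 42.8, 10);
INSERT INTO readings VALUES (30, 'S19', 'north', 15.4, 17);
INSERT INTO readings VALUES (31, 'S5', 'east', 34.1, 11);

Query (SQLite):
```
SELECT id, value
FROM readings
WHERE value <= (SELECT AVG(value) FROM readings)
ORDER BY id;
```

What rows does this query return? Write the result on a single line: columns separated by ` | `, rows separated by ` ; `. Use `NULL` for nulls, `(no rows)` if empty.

Scalar subquery: AVG(value) over all readings rows = 30.276923 (≈; comparison uses full precision).
Keep rows where value <= that value.

5 | 25.6 ; 11 | 14.1 ; 13 | 21.8 ; 18 | 6.9 ; 19 | 13.7 ; 30 | 15.4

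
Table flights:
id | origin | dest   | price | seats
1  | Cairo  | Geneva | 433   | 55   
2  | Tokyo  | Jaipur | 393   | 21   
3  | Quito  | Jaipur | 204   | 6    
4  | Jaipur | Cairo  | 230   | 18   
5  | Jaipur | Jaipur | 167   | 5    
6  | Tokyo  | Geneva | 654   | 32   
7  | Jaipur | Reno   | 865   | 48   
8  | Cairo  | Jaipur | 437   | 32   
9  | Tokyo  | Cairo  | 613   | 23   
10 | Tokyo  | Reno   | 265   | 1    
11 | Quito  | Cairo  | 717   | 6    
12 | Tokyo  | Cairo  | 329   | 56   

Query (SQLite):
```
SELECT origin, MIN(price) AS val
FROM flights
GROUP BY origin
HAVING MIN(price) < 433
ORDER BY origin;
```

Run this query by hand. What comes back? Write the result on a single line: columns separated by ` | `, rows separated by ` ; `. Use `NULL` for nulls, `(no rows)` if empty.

Partition flights by origin; compute MIN(price) within each group.
HAVING: keep groups where MIN(price) < 433.
  Cairo: ids {1, 8} → MIN(price)=433
  Jaipur: ids {4, 5, 7} → MIN(price)=167
  Quito: ids {3, 11} → MIN(price)=204
  Tokyo: ids {2, 6, 9, 10, 12} → MIN(price)=265

Jaipur | 167 ; Quito | 204 ; Tokyo | 265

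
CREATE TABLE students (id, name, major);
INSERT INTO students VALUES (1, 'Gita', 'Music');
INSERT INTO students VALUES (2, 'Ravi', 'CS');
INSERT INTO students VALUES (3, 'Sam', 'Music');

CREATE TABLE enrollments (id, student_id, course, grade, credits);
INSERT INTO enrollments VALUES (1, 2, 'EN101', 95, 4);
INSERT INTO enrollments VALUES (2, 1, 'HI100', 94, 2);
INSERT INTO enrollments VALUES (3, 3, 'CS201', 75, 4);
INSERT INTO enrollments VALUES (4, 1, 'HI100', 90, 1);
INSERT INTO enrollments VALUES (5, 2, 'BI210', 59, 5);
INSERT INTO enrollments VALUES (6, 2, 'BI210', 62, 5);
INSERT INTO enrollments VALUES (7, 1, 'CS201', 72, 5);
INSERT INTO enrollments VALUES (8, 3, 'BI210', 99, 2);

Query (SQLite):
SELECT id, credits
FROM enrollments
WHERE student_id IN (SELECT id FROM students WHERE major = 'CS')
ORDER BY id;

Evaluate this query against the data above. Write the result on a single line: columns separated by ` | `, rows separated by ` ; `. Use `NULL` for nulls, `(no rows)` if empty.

1 | 4 ; 5 | 5 ; 6 | 5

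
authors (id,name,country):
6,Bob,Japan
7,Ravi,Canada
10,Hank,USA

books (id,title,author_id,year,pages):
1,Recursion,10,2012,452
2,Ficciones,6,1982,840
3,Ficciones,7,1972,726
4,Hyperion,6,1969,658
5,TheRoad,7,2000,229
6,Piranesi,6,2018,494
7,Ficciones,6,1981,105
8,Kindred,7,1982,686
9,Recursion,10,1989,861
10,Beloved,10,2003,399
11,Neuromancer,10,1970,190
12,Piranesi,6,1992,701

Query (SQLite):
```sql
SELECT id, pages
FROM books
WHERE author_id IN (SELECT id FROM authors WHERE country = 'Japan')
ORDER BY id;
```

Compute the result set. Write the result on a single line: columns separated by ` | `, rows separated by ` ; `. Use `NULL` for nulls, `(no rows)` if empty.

2 | 840 ; 4 | 658 ; 6 | 494 ; 7 | 105 ; 12 | 701

Inner query: authors.id where country = 'Japan'.
Outer: keep books rows whose author_id is in that set.
Inner query → {6}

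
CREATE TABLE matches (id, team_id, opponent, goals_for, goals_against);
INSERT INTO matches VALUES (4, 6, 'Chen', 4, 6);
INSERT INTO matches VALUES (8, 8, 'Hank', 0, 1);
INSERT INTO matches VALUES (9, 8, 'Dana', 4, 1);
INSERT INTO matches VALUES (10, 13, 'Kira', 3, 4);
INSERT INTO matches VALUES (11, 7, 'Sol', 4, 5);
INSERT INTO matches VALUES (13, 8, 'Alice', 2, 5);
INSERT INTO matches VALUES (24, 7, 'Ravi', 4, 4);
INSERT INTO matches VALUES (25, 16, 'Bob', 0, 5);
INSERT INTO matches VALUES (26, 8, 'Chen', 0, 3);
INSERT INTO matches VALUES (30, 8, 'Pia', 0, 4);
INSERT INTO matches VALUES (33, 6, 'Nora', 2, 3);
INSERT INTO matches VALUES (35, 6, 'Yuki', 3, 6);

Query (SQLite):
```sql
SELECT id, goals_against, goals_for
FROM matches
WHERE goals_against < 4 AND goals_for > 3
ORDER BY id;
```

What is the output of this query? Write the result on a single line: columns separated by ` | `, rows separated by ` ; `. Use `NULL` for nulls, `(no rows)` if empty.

goals_against < 4: ids {8, 9, 26, 33}
goals_for > 3: ids {4, 9, 11, 24}
Combine with AND.

9 | 1 | 4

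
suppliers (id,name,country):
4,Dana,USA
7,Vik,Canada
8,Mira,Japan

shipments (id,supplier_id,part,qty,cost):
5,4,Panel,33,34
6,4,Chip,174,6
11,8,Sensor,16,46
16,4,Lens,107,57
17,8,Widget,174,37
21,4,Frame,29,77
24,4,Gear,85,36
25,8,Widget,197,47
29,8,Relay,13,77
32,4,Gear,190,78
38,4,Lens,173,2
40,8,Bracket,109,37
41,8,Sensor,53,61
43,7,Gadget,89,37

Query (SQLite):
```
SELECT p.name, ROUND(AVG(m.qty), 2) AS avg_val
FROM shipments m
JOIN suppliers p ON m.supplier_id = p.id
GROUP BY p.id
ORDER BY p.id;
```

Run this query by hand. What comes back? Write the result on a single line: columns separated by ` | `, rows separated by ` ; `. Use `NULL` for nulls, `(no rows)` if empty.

Join each shipments row to its suppliers via supplier_id.
Group joined rows by suppliers.id; compute ROUND(AVG(m.qty), 2) per group.
  4: ids {5, 6, 16, 21, 24, 32, 38} → ROUND(AVG(m.qty), 2)=113
  7: ids {43} → ROUND(AVG(m.qty), 2)=89
  8: ids {11, 17, 25, 29, 40, 41} → ROUND(AVG(m.qty), 2)=93.67

Dana | 113 ; Vik | 89 ; Mira | 93.67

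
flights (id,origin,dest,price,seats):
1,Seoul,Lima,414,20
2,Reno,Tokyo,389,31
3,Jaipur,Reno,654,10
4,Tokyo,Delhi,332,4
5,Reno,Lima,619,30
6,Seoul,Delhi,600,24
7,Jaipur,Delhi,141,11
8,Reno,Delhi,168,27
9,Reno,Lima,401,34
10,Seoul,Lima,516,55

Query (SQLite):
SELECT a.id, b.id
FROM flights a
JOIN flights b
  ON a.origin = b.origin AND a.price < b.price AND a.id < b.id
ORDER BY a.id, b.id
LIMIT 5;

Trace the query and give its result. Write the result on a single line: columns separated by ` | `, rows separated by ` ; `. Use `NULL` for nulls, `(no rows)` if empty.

1 | 6 ; 1 | 10 ; 2 | 5 ; 2 | 9 ; 8 | 9

Pairs (a,b) with same origin, a.price < b.price, a.id < b.id.
origin groups: Jaipur:{3,7} Reno:{2,5,8,9} Seoul:{1,6,10} Tokyo:{4}
Ordered by (a.id, b.id); first 5.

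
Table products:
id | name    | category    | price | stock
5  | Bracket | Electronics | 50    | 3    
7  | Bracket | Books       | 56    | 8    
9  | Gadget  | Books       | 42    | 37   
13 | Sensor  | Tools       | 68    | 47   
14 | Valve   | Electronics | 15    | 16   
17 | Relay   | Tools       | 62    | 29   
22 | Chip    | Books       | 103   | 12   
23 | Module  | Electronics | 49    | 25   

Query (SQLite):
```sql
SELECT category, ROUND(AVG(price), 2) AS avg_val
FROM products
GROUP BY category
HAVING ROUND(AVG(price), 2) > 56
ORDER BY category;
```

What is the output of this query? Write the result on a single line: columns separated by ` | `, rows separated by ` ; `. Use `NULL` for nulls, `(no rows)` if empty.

Books | 67 ; Tools | 65

Partition products by category; compute ROUND(AVG(price), 2) within each group.
HAVING: keep groups where ROUND(AVG(price), 2) > 56.
  Books: ids {7, 9, 22} → ROUND(AVG(price), 2)=67
  Electronics: ids {5, 14, 23} → ROUND(AVG(price), 2)=38
  Tools: ids {13, 17} → ROUND(AVG(price), 2)=65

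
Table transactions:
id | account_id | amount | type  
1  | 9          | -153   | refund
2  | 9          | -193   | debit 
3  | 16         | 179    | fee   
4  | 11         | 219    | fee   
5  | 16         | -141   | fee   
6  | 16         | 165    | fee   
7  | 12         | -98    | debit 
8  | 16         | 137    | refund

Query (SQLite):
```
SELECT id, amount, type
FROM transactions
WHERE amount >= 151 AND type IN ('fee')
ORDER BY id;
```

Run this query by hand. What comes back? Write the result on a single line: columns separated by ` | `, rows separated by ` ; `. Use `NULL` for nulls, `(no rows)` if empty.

3 | 179 | fee ; 4 | 219 | fee ; 6 | 165 | fee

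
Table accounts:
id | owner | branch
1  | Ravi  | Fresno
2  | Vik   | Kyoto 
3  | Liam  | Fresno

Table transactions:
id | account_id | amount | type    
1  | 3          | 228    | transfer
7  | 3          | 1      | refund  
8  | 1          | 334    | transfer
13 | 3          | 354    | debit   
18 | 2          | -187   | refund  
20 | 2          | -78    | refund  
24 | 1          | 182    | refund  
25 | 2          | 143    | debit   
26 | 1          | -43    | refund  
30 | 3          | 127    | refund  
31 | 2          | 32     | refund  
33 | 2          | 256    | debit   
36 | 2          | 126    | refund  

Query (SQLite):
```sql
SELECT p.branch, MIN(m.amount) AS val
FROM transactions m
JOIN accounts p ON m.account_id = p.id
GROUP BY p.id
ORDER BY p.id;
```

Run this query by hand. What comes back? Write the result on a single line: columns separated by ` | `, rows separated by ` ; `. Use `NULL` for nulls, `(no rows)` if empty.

Fresno | -43 ; Kyoto | -187 ; Fresno | 1

Join each transactions row to its accounts via account_id.
Group joined rows by accounts.id; compute MIN(m.amount) per group.
  1: ids {8, 24, 26} → MIN(m.amount)=-43
  2: ids {18, 20, 25, 31, 33, 36} → MIN(m.amount)=-187
  3: ids {1, 7, 13, 30} → MIN(m.amount)=1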